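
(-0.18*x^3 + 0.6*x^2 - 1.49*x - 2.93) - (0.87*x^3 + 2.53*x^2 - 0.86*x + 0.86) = -1.05*x^3 - 1.93*x^2 - 0.63*x - 3.79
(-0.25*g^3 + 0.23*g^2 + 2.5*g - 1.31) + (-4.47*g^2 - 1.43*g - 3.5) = -0.25*g^3 - 4.24*g^2 + 1.07*g - 4.81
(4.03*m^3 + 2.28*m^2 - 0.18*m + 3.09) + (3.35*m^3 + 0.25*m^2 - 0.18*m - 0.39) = 7.38*m^3 + 2.53*m^2 - 0.36*m + 2.7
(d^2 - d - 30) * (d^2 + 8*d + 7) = d^4 + 7*d^3 - 31*d^2 - 247*d - 210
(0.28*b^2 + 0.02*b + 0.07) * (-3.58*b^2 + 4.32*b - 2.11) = -1.0024*b^4 + 1.138*b^3 - 0.755*b^2 + 0.2602*b - 0.1477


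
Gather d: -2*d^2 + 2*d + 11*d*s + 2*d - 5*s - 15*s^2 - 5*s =-2*d^2 + d*(11*s + 4) - 15*s^2 - 10*s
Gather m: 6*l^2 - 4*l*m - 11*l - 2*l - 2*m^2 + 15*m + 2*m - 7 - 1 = 6*l^2 - 13*l - 2*m^2 + m*(17 - 4*l) - 8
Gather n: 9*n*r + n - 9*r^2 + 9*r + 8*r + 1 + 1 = n*(9*r + 1) - 9*r^2 + 17*r + 2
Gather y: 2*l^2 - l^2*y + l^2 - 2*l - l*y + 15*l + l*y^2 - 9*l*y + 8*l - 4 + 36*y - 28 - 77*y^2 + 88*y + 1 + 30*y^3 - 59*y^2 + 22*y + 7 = 3*l^2 + 21*l + 30*y^3 + y^2*(l - 136) + y*(-l^2 - 10*l + 146) - 24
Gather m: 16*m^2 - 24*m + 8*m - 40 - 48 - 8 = 16*m^2 - 16*m - 96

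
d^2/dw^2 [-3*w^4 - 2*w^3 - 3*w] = 12*w*(-3*w - 1)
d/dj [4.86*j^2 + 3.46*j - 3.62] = 9.72*j + 3.46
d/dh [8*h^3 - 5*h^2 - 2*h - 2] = 24*h^2 - 10*h - 2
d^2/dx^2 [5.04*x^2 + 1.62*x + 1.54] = 10.0800000000000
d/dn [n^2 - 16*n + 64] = 2*n - 16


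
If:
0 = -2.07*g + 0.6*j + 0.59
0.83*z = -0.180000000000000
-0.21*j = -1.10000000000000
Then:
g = 1.80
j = 5.24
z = -0.22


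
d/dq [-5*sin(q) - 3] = -5*cos(q)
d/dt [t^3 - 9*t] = 3*t^2 - 9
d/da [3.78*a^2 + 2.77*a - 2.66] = 7.56*a + 2.77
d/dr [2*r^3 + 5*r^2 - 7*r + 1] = 6*r^2 + 10*r - 7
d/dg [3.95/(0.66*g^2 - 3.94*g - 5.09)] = (15.563 - 5.214*g)/(-0.66*g^2 + 3.94*g + 5.09)^2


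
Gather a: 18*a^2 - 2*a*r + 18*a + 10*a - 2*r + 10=18*a^2 + a*(28 - 2*r) - 2*r + 10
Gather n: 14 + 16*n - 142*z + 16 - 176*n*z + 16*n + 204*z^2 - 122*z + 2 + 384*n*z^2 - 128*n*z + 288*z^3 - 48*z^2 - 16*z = n*(384*z^2 - 304*z + 32) + 288*z^3 + 156*z^2 - 280*z + 32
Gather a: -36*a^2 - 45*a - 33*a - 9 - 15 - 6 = -36*a^2 - 78*a - 30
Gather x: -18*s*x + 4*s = -18*s*x + 4*s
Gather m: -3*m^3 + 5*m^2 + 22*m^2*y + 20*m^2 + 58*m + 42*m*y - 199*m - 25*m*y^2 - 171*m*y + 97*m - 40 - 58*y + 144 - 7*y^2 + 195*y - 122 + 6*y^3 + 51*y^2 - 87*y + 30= -3*m^3 + m^2*(22*y + 25) + m*(-25*y^2 - 129*y - 44) + 6*y^3 + 44*y^2 + 50*y + 12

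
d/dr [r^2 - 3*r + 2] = 2*r - 3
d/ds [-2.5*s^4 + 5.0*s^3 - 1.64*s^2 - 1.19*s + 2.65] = -10.0*s^3 + 15.0*s^2 - 3.28*s - 1.19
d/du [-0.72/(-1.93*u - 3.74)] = -1.3896/(1.93*u + 3.74)^2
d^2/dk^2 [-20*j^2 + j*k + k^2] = 2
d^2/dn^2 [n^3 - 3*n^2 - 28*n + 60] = 6*n - 6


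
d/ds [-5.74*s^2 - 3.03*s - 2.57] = -11.48*s - 3.03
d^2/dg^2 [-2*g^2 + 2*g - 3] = -4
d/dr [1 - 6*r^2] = -12*r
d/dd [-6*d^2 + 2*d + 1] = 2 - 12*d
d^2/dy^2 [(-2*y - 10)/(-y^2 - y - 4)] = 4*(-3*(y + 2)*(y^2 + y + 4) + (y + 5)*(2*y + 1)^2)/(y^2 + y + 4)^3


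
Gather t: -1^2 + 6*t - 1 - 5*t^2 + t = -5*t^2 + 7*t - 2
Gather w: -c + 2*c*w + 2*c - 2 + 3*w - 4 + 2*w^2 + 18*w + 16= c + 2*w^2 + w*(2*c + 21) + 10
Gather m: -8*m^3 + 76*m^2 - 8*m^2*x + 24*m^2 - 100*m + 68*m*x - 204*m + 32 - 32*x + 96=-8*m^3 + m^2*(100 - 8*x) + m*(68*x - 304) - 32*x + 128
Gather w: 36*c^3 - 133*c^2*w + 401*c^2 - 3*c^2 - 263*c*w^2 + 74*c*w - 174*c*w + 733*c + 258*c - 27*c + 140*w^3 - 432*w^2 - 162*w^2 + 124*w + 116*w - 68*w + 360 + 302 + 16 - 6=36*c^3 + 398*c^2 + 964*c + 140*w^3 + w^2*(-263*c - 594) + w*(-133*c^2 - 100*c + 172) + 672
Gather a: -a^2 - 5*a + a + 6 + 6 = -a^2 - 4*a + 12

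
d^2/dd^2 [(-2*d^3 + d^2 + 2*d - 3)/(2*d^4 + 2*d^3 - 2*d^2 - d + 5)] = 4*(-4*d^9 + 6*d^8 + 18*d^7 - 42*d^6 + 30*d^5 + 15*d^4 - 87*d^3 + 51*d^2 - 9*d + 1)/(8*d^12 + 24*d^11 - 52*d^9 + 36*d^8 + 156*d^7 - 38*d^6 - 186*d^5 + 144*d^4 + 209*d^3 - 135*d^2 - 75*d + 125)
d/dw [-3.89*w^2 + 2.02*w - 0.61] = 2.02 - 7.78*w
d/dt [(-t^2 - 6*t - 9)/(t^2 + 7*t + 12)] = -1/(t^2 + 8*t + 16)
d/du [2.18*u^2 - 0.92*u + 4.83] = 4.36*u - 0.92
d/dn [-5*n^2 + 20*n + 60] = 20 - 10*n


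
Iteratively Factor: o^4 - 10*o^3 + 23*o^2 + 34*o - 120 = (o - 3)*(o^3 - 7*o^2 + 2*o + 40) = (o - 4)*(o - 3)*(o^2 - 3*o - 10) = (o - 4)*(o - 3)*(o + 2)*(o - 5)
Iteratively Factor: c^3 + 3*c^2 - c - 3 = (c - 1)*(c^2 + 4*c + 3) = (c - 1)*(c + 3)*(c + 1)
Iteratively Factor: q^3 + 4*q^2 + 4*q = (q + 2)*(q^2 + 2*q) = (q + 2)^2*(q)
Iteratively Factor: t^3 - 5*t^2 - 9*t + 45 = (t + 3)*(t^2 - 8*t + 15) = (t - 3)*(t + 3)*(t - 5)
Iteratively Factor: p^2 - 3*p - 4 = (p - 4)*(p + 1)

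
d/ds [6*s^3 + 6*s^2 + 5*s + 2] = 18*s^2 + 12*s + 5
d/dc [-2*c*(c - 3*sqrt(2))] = -4*c + 6*sqrt(2)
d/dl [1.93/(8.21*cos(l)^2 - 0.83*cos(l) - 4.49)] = (31.6906*cos(l) - 1.6019)*sin(l)/(-8.21*cos(l)^2 + 0.83*cos(l) + 4.49)^2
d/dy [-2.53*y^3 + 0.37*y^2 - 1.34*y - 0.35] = -7.59*y^2 + 0.74*y - 1.34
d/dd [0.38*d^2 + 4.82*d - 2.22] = 0.76*d + 4.82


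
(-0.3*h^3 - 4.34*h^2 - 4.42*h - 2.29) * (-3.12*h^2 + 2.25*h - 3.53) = 0.936*h^5 + 12.8658*h^4 + 5.0844*h^3 + 12.52*h^2 + 10.4501*h + 8.0837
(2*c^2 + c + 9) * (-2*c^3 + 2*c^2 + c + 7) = -4*c^5 + 2*c^4 - 14*c^3 + 33*c^2 + 16*c + 63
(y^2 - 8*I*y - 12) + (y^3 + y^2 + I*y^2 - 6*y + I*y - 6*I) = y^3 + 2*y^2 + I*y^2 - 6*y - 7*I*y - 12 - 6*I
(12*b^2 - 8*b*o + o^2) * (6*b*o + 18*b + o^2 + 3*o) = 72*b^3*o + 216*b^3 - 36*b^2*o^2 - 108*b^2*o - 2*b*o^3 - 6*b*o^2 + o^4 + 3*o^3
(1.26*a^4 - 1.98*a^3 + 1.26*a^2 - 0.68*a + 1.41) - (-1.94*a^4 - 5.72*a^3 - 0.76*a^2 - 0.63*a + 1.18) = 3.2*a^4 + 3.74*a^3 + 2.02*a^2 - 0.05*a + 0.23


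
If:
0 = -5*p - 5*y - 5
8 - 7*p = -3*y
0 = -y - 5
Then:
No Solution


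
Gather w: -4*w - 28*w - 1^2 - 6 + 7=-32*w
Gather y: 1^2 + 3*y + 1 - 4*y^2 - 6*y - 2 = -4*y^2 - 3*y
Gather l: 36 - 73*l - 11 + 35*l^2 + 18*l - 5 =35*l^2 - 55*l + 20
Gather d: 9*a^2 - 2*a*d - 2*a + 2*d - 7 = 9*a^2 - 2*a + d*(2 - 2*a) - 7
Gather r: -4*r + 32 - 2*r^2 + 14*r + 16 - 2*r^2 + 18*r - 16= -4*r^2 + 28*r + 32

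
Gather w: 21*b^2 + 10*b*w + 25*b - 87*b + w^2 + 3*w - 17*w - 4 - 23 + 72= 21*b^2 - 62*b + w^2 + w*(10*b - 14) + 45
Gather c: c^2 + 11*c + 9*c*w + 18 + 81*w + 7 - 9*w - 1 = c^2 + c*(9*w + 11) + 72*w + 24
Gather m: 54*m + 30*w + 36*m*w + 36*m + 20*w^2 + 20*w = m*(36*w + 90) + 20*w^2 + 50*w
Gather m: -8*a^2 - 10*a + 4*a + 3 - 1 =-8*a^2 - 6*a + 2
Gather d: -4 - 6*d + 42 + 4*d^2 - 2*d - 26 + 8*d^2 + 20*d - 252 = 12*d^2 + 12*d - 240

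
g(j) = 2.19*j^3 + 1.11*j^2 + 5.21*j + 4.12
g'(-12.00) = 924.65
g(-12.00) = -3682.88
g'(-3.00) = 57.68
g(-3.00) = -60.65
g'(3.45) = 91.07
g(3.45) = 125.24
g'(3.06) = 73.52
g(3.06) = 93.21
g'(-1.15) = 11.35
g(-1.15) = -3.73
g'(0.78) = 10.94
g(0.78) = 9.90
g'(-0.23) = 5.05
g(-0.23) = 2.95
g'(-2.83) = 51.55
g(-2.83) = -51.37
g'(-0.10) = 5.05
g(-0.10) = 3.61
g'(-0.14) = 5.03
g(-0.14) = 3.41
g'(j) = 6.57*j^2 + 2.22*j + 5.21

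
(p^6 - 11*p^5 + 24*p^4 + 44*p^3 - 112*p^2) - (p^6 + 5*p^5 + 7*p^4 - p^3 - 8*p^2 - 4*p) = -16*p^5 + 17*p^4 + 45*p^3 - 104*p^2 + 4*p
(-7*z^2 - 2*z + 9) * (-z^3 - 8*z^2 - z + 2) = 7*z^5 + 58*z^4 + 14*z^3 - 84*z^2 - 13*z + 18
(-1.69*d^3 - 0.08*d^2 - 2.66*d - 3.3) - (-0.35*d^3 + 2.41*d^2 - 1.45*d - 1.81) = -1.34*d^3 - 2.49*d^2 - 1.21*d - 1.49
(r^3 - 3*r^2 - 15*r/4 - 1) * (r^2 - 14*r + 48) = r^5 - 17*r^4 + 345*r^3/4 - 185*r^2/2 - 166*r - 48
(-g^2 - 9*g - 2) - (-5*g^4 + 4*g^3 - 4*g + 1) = 5*g^4 - 4*g^3 - g^2 - 5*g - 3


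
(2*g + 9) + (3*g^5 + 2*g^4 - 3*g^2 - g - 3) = 3*g^5 + 2*g^4 - 3*g^2 + g + 6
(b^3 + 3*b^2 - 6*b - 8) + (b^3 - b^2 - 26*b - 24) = 2*b^3 + 2*b^2 - 32*b - 32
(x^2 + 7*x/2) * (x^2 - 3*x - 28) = x^4 + x^3/2 - 77*x^2/2 - 98*x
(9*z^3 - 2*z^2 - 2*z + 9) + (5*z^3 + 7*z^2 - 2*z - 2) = 14*z^3 + 5*z^2 - 4*z + 7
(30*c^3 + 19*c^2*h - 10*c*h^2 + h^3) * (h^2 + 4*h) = 30*c^3*h^2 + 120*c^3*h + 19*c^2*h^3 + 76*c^2*h^2 - 10*c*h^4 - 40*c*h^3 + h^5 + 4*h^4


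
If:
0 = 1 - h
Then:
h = 1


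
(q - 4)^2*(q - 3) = q^3 - 11*q^2 + 40*q - 48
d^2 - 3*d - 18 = (d - 6)*(d + 3)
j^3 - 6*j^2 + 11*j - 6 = (j - 3)*(j - 2)*(j - 1)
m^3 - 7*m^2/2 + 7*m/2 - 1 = (m - 2)*(m - 1)*(m - 1/2)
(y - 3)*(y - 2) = y^2 - 5*y + 6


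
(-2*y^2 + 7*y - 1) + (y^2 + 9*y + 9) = -y^2 + 16*y + 8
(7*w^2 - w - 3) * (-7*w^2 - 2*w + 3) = -49*w^4 - 7*w^3 + 44*w^2 + 3*w - 9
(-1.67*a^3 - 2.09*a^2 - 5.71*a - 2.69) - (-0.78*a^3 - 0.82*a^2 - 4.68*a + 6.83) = -0.89*a^3 - 1.27*a^2 - 1.03*a - 9.52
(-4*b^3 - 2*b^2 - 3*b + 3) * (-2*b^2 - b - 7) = 8*b^5 + 8*b^4 + 36*b^3 + 11*b^2 + 18*b - 21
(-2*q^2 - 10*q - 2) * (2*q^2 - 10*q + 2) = -4*q^4 + 92*q^2 - 4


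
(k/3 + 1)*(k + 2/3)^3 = k^4/3 + 5*k^3/3 + 22*k^2/9 + 116*k/81 + 8/27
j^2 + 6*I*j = j*(j + 6*I)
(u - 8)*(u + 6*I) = u^2 - 8*u + 6*I*u - 48*I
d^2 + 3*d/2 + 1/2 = (d + 1/2)*(d + 1)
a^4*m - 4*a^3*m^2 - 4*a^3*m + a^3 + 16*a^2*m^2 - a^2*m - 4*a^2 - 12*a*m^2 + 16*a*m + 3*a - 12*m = (a - 3)*(a - 1)*(a - 4*m)*(a*m + 1)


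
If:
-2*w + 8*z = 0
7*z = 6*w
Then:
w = 0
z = 0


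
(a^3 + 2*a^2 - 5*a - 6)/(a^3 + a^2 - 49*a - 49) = (a^2 + a - 6)/(a^2 - 49)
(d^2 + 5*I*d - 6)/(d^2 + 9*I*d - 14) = (d + 3*I)/(d + 7*I)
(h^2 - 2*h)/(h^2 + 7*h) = (h - 2)/(h + 7)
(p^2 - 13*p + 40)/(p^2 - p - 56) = (p - 5)/(p + 7)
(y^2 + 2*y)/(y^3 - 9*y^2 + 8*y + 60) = y/(y^2 - 11*y + 30)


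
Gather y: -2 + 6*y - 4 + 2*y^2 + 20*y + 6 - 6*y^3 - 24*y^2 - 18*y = -6*y^3 - 22*y^2 + 8*y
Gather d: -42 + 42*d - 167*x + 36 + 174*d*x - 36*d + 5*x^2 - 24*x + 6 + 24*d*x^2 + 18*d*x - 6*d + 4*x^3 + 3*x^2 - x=d*(24*x^2 + 192*x) + 4*x^3 + 8*x^2 - 192*x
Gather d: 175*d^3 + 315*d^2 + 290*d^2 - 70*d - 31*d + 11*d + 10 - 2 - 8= 175*d^3 + 605*d^2 - 90*d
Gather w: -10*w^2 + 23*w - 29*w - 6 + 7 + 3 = -10*w^2 - 6*w + 4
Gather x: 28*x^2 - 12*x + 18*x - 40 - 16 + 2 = 28*x^2 + 6*x - 54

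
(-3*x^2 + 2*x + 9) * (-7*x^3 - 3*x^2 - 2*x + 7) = 21*x^5 - 5*x^4 - 63*x^3 - 52*x^2 - 4*x + 63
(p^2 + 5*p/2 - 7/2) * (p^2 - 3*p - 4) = p^4 - p^3/2 - 15*p^2 + p/2 + 14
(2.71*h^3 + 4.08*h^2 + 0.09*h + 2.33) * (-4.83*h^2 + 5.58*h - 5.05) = -13.0893*h^5 - 4.5846*h^4 + 8.6462*h^3 - 31.3557*h^2 + 12.5469*h - 11.7665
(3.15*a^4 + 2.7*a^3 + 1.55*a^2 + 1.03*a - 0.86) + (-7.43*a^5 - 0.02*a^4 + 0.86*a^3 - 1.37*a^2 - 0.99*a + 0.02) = -7.43*a^5 + 3.13*a^4 + 3.56*a^3 + 0.18*a^2 + 0.04*a - 0.84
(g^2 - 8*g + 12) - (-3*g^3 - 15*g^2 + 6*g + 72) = 3*g^3 + 16*g^2 - 14*g - 60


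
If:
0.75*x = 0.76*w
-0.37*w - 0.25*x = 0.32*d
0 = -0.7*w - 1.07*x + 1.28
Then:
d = -1.40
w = 0.72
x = 0.73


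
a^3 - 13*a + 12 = (a - 3)*(a - 1)*(a + 4)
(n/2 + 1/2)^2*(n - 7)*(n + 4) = n^4/4 - n^3/4 - 33*n^2/4 - 59*n/4 - 7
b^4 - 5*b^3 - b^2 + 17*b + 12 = (b - 4)*(b - 3)*(b + 1)^2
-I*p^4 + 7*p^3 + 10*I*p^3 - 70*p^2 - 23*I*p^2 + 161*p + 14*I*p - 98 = (p - 7)*(p - 2)*(p + 7*I)*(-I*p + I)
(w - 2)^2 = w^2 - 4*w + 4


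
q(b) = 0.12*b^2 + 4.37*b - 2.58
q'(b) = 0.24*b + 4.37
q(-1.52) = -8.95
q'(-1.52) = 4.01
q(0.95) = 1.68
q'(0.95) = 4.60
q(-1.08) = -7.16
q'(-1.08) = 4.11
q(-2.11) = -11.27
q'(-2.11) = 3.86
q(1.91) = 6.20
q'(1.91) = 4.83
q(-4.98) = -21.37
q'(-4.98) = 3.17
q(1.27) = 3.16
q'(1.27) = 4.67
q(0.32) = -1.17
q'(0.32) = 4.45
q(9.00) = 46.47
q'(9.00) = 6.53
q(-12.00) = -37.74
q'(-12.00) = 1.49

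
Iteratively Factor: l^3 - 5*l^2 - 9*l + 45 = (l + 3)*(l^2 - 8*l + 15) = (l - 3)*(l + 3)*(l - 5)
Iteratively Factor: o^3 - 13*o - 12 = (o - 4)*(o^2 + 4*o + 3) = (o - 4)*(o + 3)*(o + 1)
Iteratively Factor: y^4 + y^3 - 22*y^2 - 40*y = (y)*(y^3 + y^2 - 22*y - 40) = y*(y - 5)*(y^2 + 6*y + 8) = y*(y - 5)*(y + 4)*(y + 2)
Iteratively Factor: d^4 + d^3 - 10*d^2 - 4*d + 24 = (d - 2)*(d^3 + 3*d^2 - 4*d - 12) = (d - 2)*(d + 2)*(d^2 + d - 6) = (d - 2)*(d + 2)*(d + 3)*(d - 2)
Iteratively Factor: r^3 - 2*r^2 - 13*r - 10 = (r + 2)*(r^2 - 4*r - 5) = (r - 5)*(r + 2)*(r + 1)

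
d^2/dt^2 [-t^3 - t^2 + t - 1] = -6*t - 2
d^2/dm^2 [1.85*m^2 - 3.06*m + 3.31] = 3.70000000000000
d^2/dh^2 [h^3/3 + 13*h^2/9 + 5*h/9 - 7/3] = 2*h + 26/9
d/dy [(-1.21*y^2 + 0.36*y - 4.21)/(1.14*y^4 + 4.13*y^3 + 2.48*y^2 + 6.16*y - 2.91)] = (2.7588*y^5 + 3.7661*y^4 + 16.224*y^3 + 43.8155*y^2 + 27.9238*y + 24.886)/(1.2996*y^8 + 9.4164*y^7 + 22.7113*y^6 + 34.5296*y^5 + 50.3972*y^4 + 6.517*y^3 + 23.512*y^2 - 35.8512*y + 8.4681)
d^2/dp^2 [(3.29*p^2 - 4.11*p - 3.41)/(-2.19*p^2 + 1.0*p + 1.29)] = (25.013742*p^3 + 42.360732*p^2 + 24.859566*p + 4.533604)/(10.503459*p^6 - 14.3883*p^5 - 11.990907*p^4 + 15.9506*p^3 + 7.063137*p^2 - 4.9923*p - 2.146689)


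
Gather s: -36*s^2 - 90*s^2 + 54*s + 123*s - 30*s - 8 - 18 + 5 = -126*s^2 + 147*s - 21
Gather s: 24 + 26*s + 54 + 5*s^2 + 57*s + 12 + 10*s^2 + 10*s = 15*s^2 + 93*s + 90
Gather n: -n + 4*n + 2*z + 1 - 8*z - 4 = 3*n - 6*z - 3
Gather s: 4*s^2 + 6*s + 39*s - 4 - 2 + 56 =4*s^2 + 45*s + 50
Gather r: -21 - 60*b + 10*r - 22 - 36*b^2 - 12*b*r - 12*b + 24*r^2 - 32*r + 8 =-36*b^2 - 72*b + 24*r^2 + r*(-12*b - 22) - 35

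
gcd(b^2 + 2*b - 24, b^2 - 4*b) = b - 4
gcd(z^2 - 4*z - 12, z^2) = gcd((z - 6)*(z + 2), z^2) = 1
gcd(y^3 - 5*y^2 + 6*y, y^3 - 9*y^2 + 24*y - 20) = y - 2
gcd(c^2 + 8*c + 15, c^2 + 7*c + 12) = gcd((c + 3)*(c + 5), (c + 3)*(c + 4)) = c + 3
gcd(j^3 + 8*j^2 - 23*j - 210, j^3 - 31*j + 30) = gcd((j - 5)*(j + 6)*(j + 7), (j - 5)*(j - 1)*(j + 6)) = j^2 + j - 30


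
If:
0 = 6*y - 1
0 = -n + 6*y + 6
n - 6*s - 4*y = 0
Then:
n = 7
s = 19/18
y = 1/6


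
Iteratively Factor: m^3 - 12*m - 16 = (m + 2)*(m^2 - 2*m - 8) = (m - 4)*(m + 2)*(m + 2)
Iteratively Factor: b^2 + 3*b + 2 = (b + 1)*(b + 2)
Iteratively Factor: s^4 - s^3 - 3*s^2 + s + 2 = (s + 1)*(s^3 - 2*s^2 - s + 2) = (s - 2)*(s + 1)*(s^2 - 1) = (s - 2)*(s + 1)^2*(s - 1)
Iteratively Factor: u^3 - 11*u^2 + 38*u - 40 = (u - 5)*(u^2 - 6*u + 8) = (u - 5)*(u - 4)*(u - 2)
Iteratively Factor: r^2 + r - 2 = (r - 1)*(r + 2)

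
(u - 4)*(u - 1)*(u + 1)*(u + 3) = u^4 - u^3 - 13*u^2 + u + 12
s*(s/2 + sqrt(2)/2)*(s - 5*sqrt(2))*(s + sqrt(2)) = s^4/2 - 3*sqrt(2)*s^3/2 - 9*s^2 - 5*sqrt(2)*s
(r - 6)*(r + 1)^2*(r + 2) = r^4 - 2*r^3 - 19*r^2 - 28*r - 12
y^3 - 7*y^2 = y^2*(y - 7)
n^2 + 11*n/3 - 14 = (n - 7/3)*(n + 6)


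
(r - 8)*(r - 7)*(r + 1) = r^3 - 14*r^2 + 41*r + 56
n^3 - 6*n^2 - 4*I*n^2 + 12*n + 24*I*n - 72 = (n - 6)*(n - 6*I)*(n + 2*I)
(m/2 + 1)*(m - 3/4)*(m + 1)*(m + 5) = m^4/2 + 29*m^3/8 + 11*m^2/2 - 11*m/8 - 15/4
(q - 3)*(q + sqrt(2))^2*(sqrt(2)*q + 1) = sqrt(2)*q^4 - 3*sqrt(2)*q^3 + 5*q^3 - 15*q^2 + 4*sqrt(2)*q^2 - 12*sqrt(2)*q + 2*q - 6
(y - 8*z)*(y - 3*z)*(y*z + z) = y^3*z - 11*y^2*z^2 + y^2*z + 24*y*z^3 - 11*y*z^2 + 24*z^3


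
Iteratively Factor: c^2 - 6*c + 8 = (c - 2)*(c - 4)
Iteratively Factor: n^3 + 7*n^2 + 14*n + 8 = (n + 4)*(n^2 + 3*n + 2) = (n + 2)*(n + 4)*(n + 1)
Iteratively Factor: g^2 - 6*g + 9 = (g - 3)*(g - 3)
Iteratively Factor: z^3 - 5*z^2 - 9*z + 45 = (z - 5)*(z^2 - 9) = (z - 5)*(z - 3)*(z + 3)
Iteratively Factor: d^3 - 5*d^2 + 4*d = (d)*(d^2 - 5*d + 4) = d*(d - 1)*(d - 4)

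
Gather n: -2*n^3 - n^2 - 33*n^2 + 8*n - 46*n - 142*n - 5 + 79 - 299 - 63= -2*n^3 - 34*n^2 - 180*n - 288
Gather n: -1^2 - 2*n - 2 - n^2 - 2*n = -n^2 - 4*n - 3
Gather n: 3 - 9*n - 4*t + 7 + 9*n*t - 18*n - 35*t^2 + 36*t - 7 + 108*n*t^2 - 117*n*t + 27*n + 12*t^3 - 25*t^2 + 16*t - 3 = n*(108*t^2 - 108*t) + 12*t^3 - 60*t^2 + 48*t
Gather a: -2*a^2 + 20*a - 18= -2*a^2 + 20*a - 18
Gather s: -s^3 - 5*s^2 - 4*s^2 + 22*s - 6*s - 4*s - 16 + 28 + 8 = -s^3 - 9*s^2 + 12*s + 20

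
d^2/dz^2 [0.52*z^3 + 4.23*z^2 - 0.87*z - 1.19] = 3.12*z + 8.46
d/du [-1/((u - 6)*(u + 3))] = (2*u - 3)/((u - 6)^2*(u + 3)^2)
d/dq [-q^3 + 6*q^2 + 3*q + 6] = -3*q^2 + 12*q + 3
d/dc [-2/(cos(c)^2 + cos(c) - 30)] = -2*(2*cos(c) + 1)*sin(c)/(cos(c)^2 + cos(c) - 30)^2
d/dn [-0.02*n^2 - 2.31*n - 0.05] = -0.04*n - 2.31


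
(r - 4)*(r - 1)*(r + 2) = r^3 - 3*r^2 - 6*r + 8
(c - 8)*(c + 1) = c^2 - 7*c - 8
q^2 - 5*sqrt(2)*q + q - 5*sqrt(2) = (q + 1)*(q - 5*sqrt(2))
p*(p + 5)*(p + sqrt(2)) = p^3 + sqrt(2)*p^2 + 5*p^2 + 5*sqrt(2)*p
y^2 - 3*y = y*(y - 3)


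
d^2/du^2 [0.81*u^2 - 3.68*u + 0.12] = 1.62000000000000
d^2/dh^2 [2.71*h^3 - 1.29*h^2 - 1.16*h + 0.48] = 16.26*h - 2.58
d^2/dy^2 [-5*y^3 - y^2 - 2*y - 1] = -30*y - 2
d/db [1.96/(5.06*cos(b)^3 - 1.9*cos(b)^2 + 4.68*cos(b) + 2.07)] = (29.7528*cos(b)^2 - 7.448*cos(b) + 9.1728)*sin(b)/(5.06*cos(b)^3 - 1.9*cos(b)^2 + 4.68*cos(b) + 2.07)^2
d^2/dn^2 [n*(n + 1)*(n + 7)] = 6*n + 16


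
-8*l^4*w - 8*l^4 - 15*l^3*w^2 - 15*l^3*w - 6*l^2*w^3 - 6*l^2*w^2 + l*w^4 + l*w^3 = (-8*l + w)*(l + w)^2*(l*w + l)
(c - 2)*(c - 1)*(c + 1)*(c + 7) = c^4 + 5*c^3 - 15*c^2 - 5*c + 14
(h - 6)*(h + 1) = h^2 - 5*h - 6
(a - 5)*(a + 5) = a^2 - 25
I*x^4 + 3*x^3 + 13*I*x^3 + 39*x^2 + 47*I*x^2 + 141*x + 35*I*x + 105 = (x + 5)*(x + 7)*(x - 3*I)*(I*x + I)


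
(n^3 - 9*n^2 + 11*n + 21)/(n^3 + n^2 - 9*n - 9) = (n - 7)/(n + 3)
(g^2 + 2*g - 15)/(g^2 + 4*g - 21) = (g + 5)/(g + 7)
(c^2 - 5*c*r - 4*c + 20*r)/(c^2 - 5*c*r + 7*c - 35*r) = (c - 4)/(c + 7)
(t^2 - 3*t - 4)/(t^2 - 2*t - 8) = (t + 1)/(t + 2)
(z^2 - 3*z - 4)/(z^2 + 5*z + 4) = (z - 4)/(z + 4)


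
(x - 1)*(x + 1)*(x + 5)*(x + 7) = x^4 + 12*x^3 + 34*x^2 - 12*x - 35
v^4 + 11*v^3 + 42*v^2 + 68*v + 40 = (v + 2)^3*(v + 5)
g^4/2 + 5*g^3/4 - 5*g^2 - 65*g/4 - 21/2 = (g/2 + 1)*(g - 7/2)*(g + 1)*(g + 3)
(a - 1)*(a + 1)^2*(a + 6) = a^4 + 7*a^3 + 5*a^2 - 7*a - 6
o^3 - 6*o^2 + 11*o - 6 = (o - 3)*(o - 2)*(o - 1)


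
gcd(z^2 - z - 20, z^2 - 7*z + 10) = z - 5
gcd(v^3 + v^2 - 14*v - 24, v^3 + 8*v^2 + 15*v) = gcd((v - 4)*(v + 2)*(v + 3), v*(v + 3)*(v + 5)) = v + 3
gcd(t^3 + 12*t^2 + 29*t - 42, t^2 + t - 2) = t - 1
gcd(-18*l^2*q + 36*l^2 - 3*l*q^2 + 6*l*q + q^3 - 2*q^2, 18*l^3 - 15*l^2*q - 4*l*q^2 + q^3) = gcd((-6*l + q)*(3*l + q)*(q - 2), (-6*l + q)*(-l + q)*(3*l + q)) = -18*l^2 - 3*l*q + q^2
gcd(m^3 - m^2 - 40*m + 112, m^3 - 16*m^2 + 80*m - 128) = m^2 - 8*m + 16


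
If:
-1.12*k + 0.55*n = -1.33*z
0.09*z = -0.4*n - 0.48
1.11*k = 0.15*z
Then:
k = 0.08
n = -1.34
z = 0.63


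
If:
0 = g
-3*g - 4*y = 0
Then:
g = 0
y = 0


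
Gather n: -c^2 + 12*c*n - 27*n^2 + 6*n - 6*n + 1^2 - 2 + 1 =-c^2 + 12*c*n - 27*n^2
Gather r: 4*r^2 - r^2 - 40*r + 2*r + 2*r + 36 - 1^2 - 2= 3*r^2 - 36*r + 33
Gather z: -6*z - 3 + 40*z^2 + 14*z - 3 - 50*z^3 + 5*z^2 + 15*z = -50*z^3 + 45*z^2 + 23*z - 6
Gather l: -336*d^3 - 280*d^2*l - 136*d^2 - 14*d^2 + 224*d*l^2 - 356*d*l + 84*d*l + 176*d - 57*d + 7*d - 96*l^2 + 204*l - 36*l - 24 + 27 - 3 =-336*d^3 - 150*d^2 + 126*d + l^2*(224*d - 96) + l*(-280*d^2 - 272*d + 168)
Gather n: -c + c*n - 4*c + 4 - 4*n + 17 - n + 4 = -5*c + n*(c - 5) + 25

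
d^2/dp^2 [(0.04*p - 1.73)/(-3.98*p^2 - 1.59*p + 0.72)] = (-(0.04*p - 1.73)*(7.96*p + 1.59)*(15.92*p + 3.18) + (0.9552*p - 13.6436)*(3.98*p^2 + 1.59*p - 0.72))/(3.98*p^2 + 1.59*p - 0.72)^3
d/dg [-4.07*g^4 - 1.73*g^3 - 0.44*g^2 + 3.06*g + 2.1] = -16.28*g^3 - 5.19*g^2 - 0.88*g + 3.06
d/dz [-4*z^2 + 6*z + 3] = 6 - 8*z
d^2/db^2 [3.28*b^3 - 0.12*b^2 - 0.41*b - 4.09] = 19.68*b - 0.24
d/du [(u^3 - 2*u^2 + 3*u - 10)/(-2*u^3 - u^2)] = (-5*u^3 + 12*u^2 - 57*u - 20)/(u^3*(4*u^2 + 4*u + 1))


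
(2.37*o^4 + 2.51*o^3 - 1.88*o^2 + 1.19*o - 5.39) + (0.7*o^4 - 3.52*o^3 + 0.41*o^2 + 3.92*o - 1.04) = 3.07*o^4 - 1.01*o^3 - 1.47*o^2 + 5.11*o - 6.43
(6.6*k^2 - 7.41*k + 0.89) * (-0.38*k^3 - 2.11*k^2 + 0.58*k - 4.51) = -2.508*k^5 - 11.1102*k^4 + 19.1249*k^3 - 35.9417*k^2 + 33.9353*k - 4.0139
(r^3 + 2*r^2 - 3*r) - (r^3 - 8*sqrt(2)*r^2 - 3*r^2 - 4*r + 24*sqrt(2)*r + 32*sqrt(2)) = 5*r^2 + 8*sqrt(2)*r^2 - 24*sqrt(2)*r + r - 32*sqrt(2)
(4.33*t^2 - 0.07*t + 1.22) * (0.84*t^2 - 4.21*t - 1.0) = 3.6372*t^4 - 18.2881*t^3 - 3.0105*t^2 - 5.0662*t - 1.22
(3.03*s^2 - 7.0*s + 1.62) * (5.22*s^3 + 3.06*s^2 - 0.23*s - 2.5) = 15.8166*s^5 - 27.2682*s^4 - 13.6605*s^3 - 1.0078*s^2 + 17.1274*s - 4.05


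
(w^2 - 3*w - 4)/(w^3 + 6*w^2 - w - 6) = (w - 4)/(w^2 + 5*w - 6)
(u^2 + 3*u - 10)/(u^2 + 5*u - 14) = (u + 5)/(u + 7)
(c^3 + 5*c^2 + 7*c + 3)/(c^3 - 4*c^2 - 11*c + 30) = (c^2 + 2*c + 1)/(c^2 - 7*c + 10)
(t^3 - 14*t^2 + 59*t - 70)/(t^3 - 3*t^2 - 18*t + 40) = (t - 7)/(t + 4)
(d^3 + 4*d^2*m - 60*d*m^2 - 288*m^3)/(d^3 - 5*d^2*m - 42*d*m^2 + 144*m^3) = (d + 6*m)/(d - 3*m)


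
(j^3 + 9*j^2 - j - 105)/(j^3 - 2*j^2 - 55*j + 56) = (j^2 + 2*j - 15)/(j^2 - 9*j + 8)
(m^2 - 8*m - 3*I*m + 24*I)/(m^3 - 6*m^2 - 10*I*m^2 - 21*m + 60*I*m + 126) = (m - 8)/(m^2 - m*(6 + 7*I) + 42*I)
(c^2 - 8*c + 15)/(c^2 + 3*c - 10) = (c^2 - 8*c + 15)/(c^2 + 3*c - 10)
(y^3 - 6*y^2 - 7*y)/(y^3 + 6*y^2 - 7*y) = (y^2 - 6*y - 7)/(y^2 + 6*y - 7)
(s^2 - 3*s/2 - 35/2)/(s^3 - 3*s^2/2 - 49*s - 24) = (-2*s^2 + 3*s + 35)/(-2*s^3 + 3*s^2 + 98*s + 48)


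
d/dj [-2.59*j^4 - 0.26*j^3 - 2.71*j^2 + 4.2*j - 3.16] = -10.36*j^3 - 0.78*j^2 - 5.42*j + 4.2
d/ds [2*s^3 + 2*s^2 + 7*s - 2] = 6*s^2 + 4*s + 7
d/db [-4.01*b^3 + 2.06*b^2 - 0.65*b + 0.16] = -12.03*b^2 + 4.12*b - 0.65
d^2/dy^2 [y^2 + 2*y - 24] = 2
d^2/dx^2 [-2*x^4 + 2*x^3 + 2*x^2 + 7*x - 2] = -24*x^2 + 12*x + 4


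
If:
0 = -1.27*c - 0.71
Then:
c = -0.56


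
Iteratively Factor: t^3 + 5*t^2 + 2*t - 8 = (t + 2)*(t^2 + 3*t - 4) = (t - 1)*(t + 2)*(t + 4)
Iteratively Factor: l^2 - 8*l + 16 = (l - 4)*(l - 4)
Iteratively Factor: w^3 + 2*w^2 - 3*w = (w + 3)*(w^2 - w) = (w - 1)*(w + 3)*(w)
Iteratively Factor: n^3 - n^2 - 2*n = (n)*(n^2 - n - 2) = n*(n - 2)*(n + 1)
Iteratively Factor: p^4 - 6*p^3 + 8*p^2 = (p)*(p^3 - 6*p^2 + 8*p) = p*(p - 2)*(p^2 - 4*p) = p^2*(p - 2)*(p - 4)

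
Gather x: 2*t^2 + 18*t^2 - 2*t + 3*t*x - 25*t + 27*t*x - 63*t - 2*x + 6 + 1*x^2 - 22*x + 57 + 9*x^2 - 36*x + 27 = 20*t^2 - 90*t + 10*x^2 + x*(30*t - 60) + 90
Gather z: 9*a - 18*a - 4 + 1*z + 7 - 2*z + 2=-9*a - z + 5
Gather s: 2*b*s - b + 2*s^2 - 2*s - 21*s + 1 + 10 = -b + 2*s^2 + s*(2*b - 23) + 11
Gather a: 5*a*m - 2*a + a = a*(5*m - 1)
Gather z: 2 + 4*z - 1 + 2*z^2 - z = 2*z^2 + 3*z + 1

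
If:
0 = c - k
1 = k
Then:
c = 1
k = 1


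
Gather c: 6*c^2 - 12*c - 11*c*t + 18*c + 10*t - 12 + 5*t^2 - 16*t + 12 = 6*c^2 + c*(6 - 11*t) + 5*t^2 - 6*t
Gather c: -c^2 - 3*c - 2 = -c^2 - 3*c - 2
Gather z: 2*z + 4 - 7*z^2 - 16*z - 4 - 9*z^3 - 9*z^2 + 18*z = -9*z^3 - 16*z^2 + 4*z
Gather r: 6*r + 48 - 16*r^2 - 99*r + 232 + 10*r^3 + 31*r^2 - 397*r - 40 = 10*r^3 + 15*r^2 - 490*r + 240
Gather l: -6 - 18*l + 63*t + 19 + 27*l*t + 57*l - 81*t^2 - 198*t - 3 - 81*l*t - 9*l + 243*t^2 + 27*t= l*(30 - 54*t) + 162*t^2 - 108*t + 10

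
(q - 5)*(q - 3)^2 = q^3 - 11*q^2 + 39*q - 45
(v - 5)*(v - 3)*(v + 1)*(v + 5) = v^4 - 2*v^3 - 28*v^2 + 50*v + 75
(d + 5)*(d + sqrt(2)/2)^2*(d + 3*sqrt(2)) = d^4 + 5*d^3 + 4*sqrt(2)*d^3 + 13*d^2/2 + 20*sqrt(2)*d^2 + 3*sqrt(2)*d/2 + 65*d/2 + 15*sqrt(2)/2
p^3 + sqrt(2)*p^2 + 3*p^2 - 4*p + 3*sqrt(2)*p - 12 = (p + 3)*(p - sqrt(2))*(p + 2*sqrt(2))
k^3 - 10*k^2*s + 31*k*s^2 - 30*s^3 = (k - 5*s)*(k - 3*s)*(k - 2*s)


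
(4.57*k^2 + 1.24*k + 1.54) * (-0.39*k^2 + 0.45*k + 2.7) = -1.7823*k^4 + 1.5729*k^3 + 12.2964*k^2 + 4.041*k + 4.158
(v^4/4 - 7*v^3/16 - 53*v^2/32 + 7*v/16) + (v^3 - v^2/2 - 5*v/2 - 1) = v^4/4 + 9*v^3/16 - 69*v^2/32 - 33*v/16 - 1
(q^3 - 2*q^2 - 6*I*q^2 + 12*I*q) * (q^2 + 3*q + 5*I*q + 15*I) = q^5 + q^4 - I*q^4 + 24*q^3 - I*q^3 + 30*q^2 + 6*I*q^2 - 180*q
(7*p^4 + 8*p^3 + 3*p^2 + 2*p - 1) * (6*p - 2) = 42*p^5 + 34*p^4 + 2*p^3 + 6*p^2 - 10*p + 2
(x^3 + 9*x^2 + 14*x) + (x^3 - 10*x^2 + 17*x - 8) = 2*x^3 - x^2 + 31*x - 8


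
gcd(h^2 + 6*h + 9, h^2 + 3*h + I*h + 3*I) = h + 3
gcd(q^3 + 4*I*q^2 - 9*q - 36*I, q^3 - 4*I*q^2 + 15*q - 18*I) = 1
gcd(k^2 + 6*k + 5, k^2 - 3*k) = 1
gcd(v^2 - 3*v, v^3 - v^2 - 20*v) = v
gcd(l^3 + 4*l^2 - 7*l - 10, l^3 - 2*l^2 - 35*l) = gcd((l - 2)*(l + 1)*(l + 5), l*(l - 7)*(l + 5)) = l + 5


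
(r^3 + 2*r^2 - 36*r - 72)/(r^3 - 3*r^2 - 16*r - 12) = (r + 6)/(r + 1)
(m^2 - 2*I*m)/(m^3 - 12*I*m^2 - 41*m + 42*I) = m/(m^2 - 10*I*m - 21)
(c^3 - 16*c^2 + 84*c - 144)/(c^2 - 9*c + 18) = (c^2 - 10*c + 24)/(c - 3)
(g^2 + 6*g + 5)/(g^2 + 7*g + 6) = (g + 5)/(g + 6)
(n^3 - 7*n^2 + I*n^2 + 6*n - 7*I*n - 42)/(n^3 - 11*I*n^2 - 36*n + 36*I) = (n^2 + n*(-7 + 3*I) - 21*I)/(n^2 - 9*I*n - 18)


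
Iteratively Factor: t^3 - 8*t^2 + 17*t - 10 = (t - 2)*(t^2 - 6*t + 5) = (t - 2)*(t - 1)*(t - 5)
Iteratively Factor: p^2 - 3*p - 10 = (p - 5)*(p + 2)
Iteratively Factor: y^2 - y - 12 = (y + 3)*(y - 4)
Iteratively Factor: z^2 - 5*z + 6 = (z - 2)*(z - 3)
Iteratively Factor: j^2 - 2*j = (j - 2)*(j)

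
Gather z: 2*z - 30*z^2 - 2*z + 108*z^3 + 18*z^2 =108*z^3 - 12*z^2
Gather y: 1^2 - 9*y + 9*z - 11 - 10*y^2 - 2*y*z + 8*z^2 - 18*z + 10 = -10*y^2 + y*(-2*z - 9) + 8*z^2 - 9*z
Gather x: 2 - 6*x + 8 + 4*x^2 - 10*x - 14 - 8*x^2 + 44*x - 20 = -4*x^2 + 28*x - 24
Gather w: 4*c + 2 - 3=4*c - 1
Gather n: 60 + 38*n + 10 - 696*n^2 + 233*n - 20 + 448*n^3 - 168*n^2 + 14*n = 448*n^3 - 864*n^2 + 285*n + 50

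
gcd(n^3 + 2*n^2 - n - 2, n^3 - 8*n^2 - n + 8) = n^2 - 1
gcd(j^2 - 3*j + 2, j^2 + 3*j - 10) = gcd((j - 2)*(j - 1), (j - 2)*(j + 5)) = j - 2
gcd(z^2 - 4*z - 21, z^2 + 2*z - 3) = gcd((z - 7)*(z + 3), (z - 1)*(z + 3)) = z + 3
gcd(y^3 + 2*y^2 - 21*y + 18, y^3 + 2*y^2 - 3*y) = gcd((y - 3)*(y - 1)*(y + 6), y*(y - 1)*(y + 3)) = y - 1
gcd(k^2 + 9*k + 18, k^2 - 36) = k + 6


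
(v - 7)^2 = v^2 - 14*v + 49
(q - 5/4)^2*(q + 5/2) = q^3 - 75*q/16 + 125/32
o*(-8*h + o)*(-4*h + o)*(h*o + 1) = 32*h^3*o^2 - 12*h^2*o^3 + 32*h^2*o + h*o^4 - 12*h*o^2 + o^3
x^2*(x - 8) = x^3 - 8*x^2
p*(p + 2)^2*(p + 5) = p^4 + 9*p^3 + 24*p^2 + 20*p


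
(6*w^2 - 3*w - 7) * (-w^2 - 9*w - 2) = -6*w^4 - 51*w^3 + 22*w^2 + 69*w + 14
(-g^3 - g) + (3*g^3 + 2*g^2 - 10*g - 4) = 2*g^3 + 2*g^2 - 11*g - 4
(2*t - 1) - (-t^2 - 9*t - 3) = t^2 + 11*t + 2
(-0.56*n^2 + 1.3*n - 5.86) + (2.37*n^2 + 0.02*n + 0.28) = 1.81*n^2 + 1.32*n - 5.58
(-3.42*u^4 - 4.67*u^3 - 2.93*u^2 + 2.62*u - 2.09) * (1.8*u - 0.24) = -6.156*u^5 - 7.5852*u^4 - 4.1532*u^3 + 5.4192*u^2 - 4.3908*u + 0.5016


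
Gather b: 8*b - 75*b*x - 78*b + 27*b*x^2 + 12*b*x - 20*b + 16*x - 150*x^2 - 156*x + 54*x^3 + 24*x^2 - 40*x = b*(27*x^2 - 63*x - 90) + 54*x^3 - 126*x^2 - 180*x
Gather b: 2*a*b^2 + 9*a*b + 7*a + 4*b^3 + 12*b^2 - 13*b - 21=7*a + 4*b^3 + b^2*(2*a + 12) + b*(9*a - 13) - 21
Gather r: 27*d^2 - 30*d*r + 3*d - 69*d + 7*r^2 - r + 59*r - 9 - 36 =27*d^2 - 66*d + 7*r^2 + r*(58 - 30*d) - 45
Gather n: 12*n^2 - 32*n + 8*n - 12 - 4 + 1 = 12*n^2 - 24*n - 15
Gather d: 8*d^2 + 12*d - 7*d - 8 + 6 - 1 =8*d^2 + 5*d - 3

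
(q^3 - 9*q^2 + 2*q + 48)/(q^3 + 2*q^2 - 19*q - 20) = (q^3 - 9*q^2 + 2*q + 48)/(q^3 + 2*q^2 - 19*q - 20)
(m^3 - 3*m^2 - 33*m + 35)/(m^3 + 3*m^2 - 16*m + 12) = (m^2 - 2*m - 35)/(m^2 + 4*m - 12)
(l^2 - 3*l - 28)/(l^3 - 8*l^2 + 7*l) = (l + 4)/(l*(l - 1))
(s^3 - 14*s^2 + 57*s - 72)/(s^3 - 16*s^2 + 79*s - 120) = (s - 3)/(s - 5)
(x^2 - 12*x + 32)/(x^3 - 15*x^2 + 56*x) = (x - 4)/(x*(x - 7))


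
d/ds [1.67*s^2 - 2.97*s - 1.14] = 3.34*s - 2.97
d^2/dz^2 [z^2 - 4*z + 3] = 2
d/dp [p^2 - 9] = 2*p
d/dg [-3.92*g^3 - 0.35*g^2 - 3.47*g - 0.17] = -11.76*g^2 - 0.7*g - 3.47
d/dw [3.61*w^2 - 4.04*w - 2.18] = 7.22*w - 4.04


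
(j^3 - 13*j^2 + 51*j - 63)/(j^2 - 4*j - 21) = (j^2 - 6*j + 9)/(j + 3)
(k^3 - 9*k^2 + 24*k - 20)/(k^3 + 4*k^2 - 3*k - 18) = (k^2 - 7*k + 10)/(k^2 + 6*k + 9)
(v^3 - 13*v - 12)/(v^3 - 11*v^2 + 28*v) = (v^2 + 4*v + 3)/(v*(v - 7))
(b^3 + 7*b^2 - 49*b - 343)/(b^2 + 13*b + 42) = (b^2 - 49)/(b + 6)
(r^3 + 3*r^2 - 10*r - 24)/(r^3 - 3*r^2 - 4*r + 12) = (r + 4)/(r - 2)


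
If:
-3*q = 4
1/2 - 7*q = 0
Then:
No Solution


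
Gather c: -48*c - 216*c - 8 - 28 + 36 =-264*c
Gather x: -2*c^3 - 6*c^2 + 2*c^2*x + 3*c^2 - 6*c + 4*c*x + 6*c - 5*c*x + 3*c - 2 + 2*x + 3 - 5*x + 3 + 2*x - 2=-2*c^3 - 3*c^2 + 3*c + x*(2*c^2 - c - 1) + 2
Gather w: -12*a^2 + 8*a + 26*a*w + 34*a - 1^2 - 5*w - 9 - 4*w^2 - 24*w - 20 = -12*a^2 + 42*a - 4*w^2 + w*(26*a - 29) - 30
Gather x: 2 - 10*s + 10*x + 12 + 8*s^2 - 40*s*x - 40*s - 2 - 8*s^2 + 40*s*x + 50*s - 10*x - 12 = 0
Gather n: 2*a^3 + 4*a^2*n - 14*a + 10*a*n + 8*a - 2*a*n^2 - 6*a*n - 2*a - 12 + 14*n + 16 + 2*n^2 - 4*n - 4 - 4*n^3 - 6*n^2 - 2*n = 2*a^3 - 8*a - 4*n^3 + n^2*(-2*a - 4) + n*(4*a^2 + 4*a + 8)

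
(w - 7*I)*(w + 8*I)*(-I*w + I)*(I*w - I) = w^4 - 2*w^3 + I*w^3 + 57*w^2 - 2*I*w^2 - 112*w + I*w + 56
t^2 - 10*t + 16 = (t - 8)*(t - 2)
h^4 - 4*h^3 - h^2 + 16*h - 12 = (h - 3)*(h - 2)*(h - 1)*(h + 2)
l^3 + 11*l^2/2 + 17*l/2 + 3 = (l + 1/2)*(l + 2)*(l + 3)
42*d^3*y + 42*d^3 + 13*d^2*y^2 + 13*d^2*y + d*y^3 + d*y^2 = (6*d + y)*(7*d + y)*(d*y + d)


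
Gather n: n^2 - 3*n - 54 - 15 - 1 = n^2 - 3*n - 70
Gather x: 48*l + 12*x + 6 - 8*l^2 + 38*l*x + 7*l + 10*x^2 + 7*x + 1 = -8*l^2 + 55*l + 10*x^2 + x*(38*l + 19) + 7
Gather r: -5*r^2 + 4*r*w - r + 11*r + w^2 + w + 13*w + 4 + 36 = -5*r^2 + r*(4*w + 10) + w^2 + 14*w + 40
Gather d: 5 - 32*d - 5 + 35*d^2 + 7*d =35*d^2 - 25*d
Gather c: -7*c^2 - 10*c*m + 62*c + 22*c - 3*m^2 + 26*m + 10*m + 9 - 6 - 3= -7*c^2 + c*(84 - 10*m) - 3*m^2 + 36*m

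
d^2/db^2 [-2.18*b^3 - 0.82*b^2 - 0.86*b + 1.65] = -13.08*b - 1.64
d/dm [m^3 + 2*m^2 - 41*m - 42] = 3*m^2 + 4*m - 41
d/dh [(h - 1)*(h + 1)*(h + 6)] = 3*h^2 + 12*h - 1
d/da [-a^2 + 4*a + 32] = 4 - 2*a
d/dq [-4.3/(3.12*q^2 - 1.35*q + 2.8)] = (26.832*q - 5.805)/(3.12*q^2 - 1.35*q + 2.8)^2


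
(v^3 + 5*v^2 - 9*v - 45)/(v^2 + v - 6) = (v^2 + 2*v - 15)/(v - 2)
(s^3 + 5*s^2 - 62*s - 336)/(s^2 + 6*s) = s - 1 - 56/s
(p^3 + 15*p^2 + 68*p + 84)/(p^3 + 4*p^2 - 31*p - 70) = (p + 6)/(p - 5)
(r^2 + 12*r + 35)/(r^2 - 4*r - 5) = (r^2 + 12*r + 35)/(r^2 - 4*r - 5)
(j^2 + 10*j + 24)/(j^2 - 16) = (j + 6)/(j - 4)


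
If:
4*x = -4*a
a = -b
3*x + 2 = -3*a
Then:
No Solution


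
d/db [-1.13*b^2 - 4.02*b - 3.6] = -2.26*b - 4.02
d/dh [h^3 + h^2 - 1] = h*(3*h + 2)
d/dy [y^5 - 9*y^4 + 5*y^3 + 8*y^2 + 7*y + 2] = 5*y^4 - 36*y^3 + 15*y^2 + 16*y + 7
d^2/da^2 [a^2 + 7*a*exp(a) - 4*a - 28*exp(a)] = 7*a*exp(a) - 14*exp(a) + 2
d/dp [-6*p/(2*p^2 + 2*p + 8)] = 3*(p^2 - 4)/(p^4 + 2*p^3 + 9*p^2 + 8*p + 16)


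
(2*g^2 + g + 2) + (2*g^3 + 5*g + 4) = 2*g^3 + 2*g^2 + 6*g + 6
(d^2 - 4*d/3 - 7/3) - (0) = d^2 - 4*d/3 - 7/3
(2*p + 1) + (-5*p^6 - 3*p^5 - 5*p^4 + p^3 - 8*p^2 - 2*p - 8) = -5*p^6 - 3*p^5 - 5*p^4 + p^3 - 8*p^2 - 7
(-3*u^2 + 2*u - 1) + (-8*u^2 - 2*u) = -11*u^2 - 1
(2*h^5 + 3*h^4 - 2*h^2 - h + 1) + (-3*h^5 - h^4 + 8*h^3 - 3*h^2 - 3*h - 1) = -h^5 + 2*h^4 + 8*h^3 - 5*h^2 - 4*h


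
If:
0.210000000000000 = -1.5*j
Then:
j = -0.14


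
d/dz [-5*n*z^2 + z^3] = z*(-10*n + 3*z)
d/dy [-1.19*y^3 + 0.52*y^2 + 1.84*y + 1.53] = -3.57*y^2 + 1.04*y + 1.84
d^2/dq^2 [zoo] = 0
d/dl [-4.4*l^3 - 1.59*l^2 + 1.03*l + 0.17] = -13.2*l^2 - 3.18*l + 1.03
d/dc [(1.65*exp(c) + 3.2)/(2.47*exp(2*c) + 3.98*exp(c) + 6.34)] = (-(1.65*exp(c) + 3.2)*(4.94*exp(c) + 3.98) + 4.0755*exp(2*c) + 6.567*exp(c) + 10.461)*exp(c)/(2.47*exp(2*c) + 3.98*exp(c) + 6.34)^2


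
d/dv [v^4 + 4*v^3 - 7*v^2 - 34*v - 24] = 4*v^3 + 12*v^2 - 14*v - 34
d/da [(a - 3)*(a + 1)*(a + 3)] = 3*a^2 + 2*a - 9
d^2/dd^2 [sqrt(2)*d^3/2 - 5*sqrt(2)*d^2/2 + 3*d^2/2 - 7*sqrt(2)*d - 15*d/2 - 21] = 3*sqrt(2)*d - 5*sqrt(2) + 3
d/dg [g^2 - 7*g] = 2*g - 7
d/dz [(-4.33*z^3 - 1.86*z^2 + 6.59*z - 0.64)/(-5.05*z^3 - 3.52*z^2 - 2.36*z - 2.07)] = (5.8486*z^4 + 86.9966*z^3 + 44.7797*z^2 + 3.1948*z - 15.1517)/(25.5025*z^6 + 35.552*z^5 + 36.2264*z^4 + 37.5214*z^3 + 20.1424*z^2 + 9.7704*z + 4.2849)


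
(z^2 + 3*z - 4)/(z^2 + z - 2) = (z + 4)/(z + 2)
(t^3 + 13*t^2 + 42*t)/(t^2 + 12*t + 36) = t*(t + 7)/(t + 6)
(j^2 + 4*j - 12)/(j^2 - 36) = (j - 2)/(j - 6)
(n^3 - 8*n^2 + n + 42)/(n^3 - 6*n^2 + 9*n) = (n^2 - 5*n - 14)/(n*(n - 3))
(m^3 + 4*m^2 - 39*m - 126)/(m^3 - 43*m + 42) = (m + 3)/(m - 1)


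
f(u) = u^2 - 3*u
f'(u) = 2*u - 3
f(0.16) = -0.45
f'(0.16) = -2.68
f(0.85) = -1.83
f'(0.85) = -1.30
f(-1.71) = 8.05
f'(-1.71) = -6.42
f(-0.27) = 0.88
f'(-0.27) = -3.54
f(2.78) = -0.61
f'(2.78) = 2.56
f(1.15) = -2.13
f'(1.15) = -0.70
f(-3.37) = 21.47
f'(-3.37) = -9.74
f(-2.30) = 12.19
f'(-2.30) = -7.60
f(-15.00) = 270.00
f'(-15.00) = -33.00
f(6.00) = 18.00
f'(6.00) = 9.00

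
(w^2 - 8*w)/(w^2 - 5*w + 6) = w*(w - 8)/(w^2 - 5*w + 6)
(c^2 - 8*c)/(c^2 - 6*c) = (c - 8)/(c - 6)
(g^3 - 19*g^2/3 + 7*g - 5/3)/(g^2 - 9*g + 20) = (3*g^2 - 4*g + 1)/(3*(g - 4))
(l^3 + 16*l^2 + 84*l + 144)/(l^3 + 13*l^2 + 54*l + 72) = (l + 6)/(l + 3)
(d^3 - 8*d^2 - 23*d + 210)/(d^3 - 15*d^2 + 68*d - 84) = (d + 5)/(d - 2)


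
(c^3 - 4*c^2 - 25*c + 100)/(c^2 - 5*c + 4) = (c^2 - 25)/(c - 1)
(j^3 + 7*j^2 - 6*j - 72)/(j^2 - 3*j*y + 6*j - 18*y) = (-j^2 - j + 12)/(-j + 3*y)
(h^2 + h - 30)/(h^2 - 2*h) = (h^2 + h - 30)/(h*(h - 2))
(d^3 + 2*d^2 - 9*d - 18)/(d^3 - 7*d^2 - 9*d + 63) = (d + 2)/(d - 7)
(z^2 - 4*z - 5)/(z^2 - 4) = (z^2 - 4*z - 5)/(z^2 - 4)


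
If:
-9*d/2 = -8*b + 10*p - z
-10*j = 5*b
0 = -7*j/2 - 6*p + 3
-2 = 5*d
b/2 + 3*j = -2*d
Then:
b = -4/5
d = -2/5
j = 2/5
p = 4/15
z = 109/15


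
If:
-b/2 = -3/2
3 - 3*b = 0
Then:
No Solution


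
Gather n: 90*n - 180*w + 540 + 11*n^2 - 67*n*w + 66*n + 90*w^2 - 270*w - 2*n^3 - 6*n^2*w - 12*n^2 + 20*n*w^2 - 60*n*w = -2*n^3 + n^2*(-6*w - 1) + n*(20*w^2 - 127*w + 156) + 90*w^2 - 450*w + 540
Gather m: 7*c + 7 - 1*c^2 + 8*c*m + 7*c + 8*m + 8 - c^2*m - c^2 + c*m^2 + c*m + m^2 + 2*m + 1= -2*c^2 + 14*c + m^2*(c + 1) + m*(-c^2 + 9*c + 10) + 16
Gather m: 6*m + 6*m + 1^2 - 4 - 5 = 12*m - 8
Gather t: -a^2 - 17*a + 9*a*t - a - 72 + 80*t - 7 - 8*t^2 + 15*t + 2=-a^2 - 18*a - 8*t^2 + t*(9*a + 95) - 77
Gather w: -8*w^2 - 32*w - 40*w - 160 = -8*w^2 - 72*w - 160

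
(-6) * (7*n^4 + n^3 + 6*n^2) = -42*n^4 - 6*n^3 - 36*n^2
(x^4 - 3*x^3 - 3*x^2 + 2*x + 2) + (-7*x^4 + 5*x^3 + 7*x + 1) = -6*x^4 + 2*x^3 - 3*x^2 + 9*x + 3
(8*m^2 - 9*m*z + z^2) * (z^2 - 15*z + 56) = 8*m^2*z^2 - 120*m^2*z + 448*m^2 - 9*m*z^3 + 135*m*z^2 - 504*m*z + z^4 - 15*z^3 + 56*z^2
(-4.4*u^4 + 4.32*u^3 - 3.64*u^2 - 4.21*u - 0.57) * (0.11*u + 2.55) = -0.484*u^5 - 10.7448*u^4 + 10.6156*u^3 - 9.7451*u^2 - 10.7982*u - 1.4535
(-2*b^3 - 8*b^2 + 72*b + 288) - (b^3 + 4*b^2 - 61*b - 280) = -3*b^3 - 12*b^2 + 133*b + 568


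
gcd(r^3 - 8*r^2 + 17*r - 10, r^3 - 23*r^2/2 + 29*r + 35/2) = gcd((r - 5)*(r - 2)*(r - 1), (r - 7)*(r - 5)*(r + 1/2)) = r - 5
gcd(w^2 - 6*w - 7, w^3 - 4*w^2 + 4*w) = 1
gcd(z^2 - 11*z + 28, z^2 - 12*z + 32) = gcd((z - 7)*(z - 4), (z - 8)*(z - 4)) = z - 4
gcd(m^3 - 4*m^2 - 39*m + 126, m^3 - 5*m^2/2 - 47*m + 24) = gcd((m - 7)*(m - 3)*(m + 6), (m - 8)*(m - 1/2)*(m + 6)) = m + 6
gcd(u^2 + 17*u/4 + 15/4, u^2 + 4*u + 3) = u + 3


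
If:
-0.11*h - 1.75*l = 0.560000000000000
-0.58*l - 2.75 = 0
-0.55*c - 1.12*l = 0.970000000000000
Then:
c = 7.89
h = 70.34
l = -4.74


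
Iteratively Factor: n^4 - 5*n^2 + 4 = (n - 1)*(n^3 + n^2 - 4*n - 4) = (n - 1)*(n + 2)*(n^2 - n - 2) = (n - 1)*(n + 1)*(n + 2)*(n - 2)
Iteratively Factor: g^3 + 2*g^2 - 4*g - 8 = (g - 2)*(g^2 + 4*g + 4) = (g - 2)*(g + 2)*(g + 2)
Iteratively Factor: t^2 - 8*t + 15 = (t - 5)*(t - 3)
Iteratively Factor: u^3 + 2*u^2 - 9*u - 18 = (u + 2)*(u^2 - 9) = (u + 2)*(u + 3)*(u - 3)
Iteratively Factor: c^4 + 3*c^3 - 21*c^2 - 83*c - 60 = (c + 4)*(c^3 - c^2 - 17*c - 15) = (c + 3)*(c + 4)*(c^2 - 4*c - 5) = (c + 1)*(c + 3)*(c + 4)*(c - 5)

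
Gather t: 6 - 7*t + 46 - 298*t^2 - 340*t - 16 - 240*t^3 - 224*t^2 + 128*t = -240*t^3 - 522*t^2 - 219*t + 36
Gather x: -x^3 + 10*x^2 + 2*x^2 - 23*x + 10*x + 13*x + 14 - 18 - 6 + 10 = -x^3 + 12*x^2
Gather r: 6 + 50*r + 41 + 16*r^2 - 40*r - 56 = 16*r^2 + 10*r - 9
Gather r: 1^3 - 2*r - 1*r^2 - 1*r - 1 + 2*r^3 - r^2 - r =2*r^3 - 2*r^2 - 4*r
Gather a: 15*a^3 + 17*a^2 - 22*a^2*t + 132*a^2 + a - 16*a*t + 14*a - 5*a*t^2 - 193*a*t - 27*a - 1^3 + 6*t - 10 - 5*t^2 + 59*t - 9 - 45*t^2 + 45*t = 15*a^3 + a^2*(149 - 22*t) + a*(-5*t^2 - 209*t - 12) - 50*t^2 + 110*t - 20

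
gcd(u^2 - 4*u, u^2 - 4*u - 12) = 1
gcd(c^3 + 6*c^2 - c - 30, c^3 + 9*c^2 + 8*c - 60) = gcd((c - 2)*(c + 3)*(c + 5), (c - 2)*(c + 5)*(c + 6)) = c^2 + 3*c - 10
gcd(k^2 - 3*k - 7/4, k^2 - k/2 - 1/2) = k + 1/2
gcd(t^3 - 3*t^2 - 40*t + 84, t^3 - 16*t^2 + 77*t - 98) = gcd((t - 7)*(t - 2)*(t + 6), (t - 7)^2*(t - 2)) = t^2 - 9*t + 14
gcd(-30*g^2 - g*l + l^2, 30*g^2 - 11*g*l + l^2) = 6*g - l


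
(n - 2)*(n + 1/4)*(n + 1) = n^3 - 3*n^2/4 - 9*n/4 - 1/2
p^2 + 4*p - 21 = (p - 3)*(p + 7)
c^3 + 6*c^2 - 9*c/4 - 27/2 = (c - 3/2)*(c + 3/2)*(c + 6)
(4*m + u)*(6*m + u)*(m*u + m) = 24*m^3*u + 24*m^3 + 10*m^2*u^2 + 10*m^2*u + m*u^3 + m*u^2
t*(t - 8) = t^2 - 8*t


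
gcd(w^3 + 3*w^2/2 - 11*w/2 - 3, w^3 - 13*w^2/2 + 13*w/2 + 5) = w^2 - 3*w/2 - 1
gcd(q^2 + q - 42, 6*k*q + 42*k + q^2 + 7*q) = q + 7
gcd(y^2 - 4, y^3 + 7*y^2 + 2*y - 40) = y - 2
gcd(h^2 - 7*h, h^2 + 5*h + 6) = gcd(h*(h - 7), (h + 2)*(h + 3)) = 1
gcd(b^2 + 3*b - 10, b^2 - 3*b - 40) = b + 5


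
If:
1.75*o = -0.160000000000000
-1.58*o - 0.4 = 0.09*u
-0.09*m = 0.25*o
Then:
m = 0.25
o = -0.09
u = -2.84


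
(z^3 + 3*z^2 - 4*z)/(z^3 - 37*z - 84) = z*(z - 1)/(z^2 - 4*z - 21)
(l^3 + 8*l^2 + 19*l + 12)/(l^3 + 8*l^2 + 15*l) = (l^2 + 5*l + 4)/(l*(l + 5))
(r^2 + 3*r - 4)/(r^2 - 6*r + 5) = (r + 4)/(r - 5)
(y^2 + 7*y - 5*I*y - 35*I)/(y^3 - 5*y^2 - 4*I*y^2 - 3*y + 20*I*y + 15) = (y^2 + y*(7 - 5*I) - 35*I)/(y^3 - y^2*(5 + 4*I) + y*(-3 + 20*I) + 15)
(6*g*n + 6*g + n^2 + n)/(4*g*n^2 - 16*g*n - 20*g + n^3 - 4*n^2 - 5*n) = (6*g + n)/(4*g*n - 20*g + n^2 - 5*n)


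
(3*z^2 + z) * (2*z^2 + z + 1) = 6*z^4 + 5*z^3 + 4*z^2 + z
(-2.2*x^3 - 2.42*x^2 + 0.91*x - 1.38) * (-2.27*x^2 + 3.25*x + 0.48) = 4.994*x^5 - 1.6566*x^4 - 10.9867*x^3 + 4.9285*x^2 - 4.0482*x - 0.6624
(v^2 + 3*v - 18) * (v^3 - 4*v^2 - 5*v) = v^5 - v^4 - 35*v^3 + 57*v^2 + 90*v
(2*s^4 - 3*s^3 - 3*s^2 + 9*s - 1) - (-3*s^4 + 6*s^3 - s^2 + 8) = 5*s^4 - 9*s^3 - 2*s^2 + 9*s - 9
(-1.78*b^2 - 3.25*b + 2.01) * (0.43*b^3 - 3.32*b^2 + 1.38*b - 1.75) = -0.7654*b^5 + 4.5121*b^4 + 9.1979*b^3 - 8.0432*b^2 + 8.4613*b - 3.5175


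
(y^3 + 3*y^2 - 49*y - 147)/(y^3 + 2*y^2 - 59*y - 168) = (y - 7)/(y - 8)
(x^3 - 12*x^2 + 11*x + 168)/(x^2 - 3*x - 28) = (x^2 - 5*x - 24)/(x + 4)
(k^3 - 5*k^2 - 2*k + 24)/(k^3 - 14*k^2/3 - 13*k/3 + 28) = 3*(k + 2)/(3*k + 7)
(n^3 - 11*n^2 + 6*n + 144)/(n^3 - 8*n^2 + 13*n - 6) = (n^2 - 5*n - 24)/(n^2 - 2*n + 1)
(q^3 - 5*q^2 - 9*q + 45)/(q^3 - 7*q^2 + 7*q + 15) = (q + 3)/(q + 1)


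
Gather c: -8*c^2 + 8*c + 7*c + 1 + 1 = -8*c^2 + 15*c + 2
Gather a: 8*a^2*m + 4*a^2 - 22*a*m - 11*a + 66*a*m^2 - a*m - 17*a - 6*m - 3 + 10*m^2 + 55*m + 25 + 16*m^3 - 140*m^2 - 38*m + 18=a^2*(8*m + 4) + a*(66*m^2 - 23*m - 28) + 16*m^3 - 130*m^2 + 11*m + 40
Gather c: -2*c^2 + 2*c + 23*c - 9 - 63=-2*c^2 + 25*c - 72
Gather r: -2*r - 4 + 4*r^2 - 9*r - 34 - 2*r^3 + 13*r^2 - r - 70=-2*r^3 + 17*r^2 - 12*r - 108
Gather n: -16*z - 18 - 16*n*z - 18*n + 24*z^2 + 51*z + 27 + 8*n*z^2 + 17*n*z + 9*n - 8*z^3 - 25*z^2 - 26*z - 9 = n*(8*z^2 + z - 9) - 8*z^3 - z^2 + 9*z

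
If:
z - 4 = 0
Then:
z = 4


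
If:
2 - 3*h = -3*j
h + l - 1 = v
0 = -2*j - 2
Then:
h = -1/3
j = -1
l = v + 4/3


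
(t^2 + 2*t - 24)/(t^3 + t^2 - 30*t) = (t - 4)/(t*(t - 5))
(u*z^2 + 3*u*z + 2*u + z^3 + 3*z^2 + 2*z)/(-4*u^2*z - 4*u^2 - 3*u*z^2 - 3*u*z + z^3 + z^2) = (z + 2)/(-4*u + z)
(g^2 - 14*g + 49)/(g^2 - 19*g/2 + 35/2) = 2*(g - 7)/(2*g - 5)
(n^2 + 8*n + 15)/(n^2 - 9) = (n + 5)/(n - 3)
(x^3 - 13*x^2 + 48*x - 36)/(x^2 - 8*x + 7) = (x^2 - 12*x + 36)/(x - 7)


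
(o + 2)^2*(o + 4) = o^3 + 8*o^2 + 20*o + 16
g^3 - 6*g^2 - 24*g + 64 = (g - 8)*(g - 2)*(g + 4)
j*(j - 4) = j^2 - 4*j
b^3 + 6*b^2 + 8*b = b*(b + 2)*(b + 4)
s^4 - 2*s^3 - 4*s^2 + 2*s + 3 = (s - 3)*(s - 1)*(s + 1)^2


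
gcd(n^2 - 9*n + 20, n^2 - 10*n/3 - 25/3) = n - 5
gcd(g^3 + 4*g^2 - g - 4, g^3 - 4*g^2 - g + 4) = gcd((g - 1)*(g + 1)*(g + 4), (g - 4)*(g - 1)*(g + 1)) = g^2 - 1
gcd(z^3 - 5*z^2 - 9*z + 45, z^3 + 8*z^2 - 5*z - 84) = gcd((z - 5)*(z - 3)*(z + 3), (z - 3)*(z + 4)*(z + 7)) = z - 3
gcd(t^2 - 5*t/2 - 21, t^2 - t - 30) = t - 6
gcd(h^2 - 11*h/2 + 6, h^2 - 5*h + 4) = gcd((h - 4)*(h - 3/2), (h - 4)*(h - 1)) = h - 4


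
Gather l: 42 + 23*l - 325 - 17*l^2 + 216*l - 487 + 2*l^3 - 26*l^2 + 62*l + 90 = 2*l^3 - 43*l^2 + 301*l - 680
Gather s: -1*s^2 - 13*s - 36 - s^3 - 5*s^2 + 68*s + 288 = -s^3 - 6*s^2 + 55*s + 252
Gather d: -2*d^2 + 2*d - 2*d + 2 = 2 - 2*d^2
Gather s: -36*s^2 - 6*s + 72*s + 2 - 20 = -36*s^2 + 66*s - 18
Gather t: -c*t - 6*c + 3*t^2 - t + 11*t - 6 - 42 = -6*c + 3*t^2 + t*(10 - c) - 48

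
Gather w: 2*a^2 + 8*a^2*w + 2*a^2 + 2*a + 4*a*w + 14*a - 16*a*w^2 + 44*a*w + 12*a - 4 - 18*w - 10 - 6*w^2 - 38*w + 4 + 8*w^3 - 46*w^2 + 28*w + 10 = 4*a^2 + 28*a + 8*w^3 + w^2*(-16*a - 52) + w*(8*a^2 + 48*a - 28)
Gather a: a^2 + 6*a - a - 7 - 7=a^2 + 5*a - 14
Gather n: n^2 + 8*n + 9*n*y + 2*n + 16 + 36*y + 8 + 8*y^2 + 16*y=n^2 + n*(9*y + 10) + 8*y^2 + 52*y + 24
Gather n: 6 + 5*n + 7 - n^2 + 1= -n^2 + 5*n + 14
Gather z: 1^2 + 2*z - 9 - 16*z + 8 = -14*z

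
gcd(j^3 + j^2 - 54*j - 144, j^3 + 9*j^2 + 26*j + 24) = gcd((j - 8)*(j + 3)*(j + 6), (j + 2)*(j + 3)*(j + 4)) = j + 3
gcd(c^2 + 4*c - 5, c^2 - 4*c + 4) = 1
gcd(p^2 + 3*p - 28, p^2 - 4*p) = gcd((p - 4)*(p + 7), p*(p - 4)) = p - 4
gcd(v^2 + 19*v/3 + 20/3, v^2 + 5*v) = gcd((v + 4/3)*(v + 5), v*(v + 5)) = v + 5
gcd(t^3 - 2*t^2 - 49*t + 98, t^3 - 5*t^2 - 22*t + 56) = t^2 - 9*t + 14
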